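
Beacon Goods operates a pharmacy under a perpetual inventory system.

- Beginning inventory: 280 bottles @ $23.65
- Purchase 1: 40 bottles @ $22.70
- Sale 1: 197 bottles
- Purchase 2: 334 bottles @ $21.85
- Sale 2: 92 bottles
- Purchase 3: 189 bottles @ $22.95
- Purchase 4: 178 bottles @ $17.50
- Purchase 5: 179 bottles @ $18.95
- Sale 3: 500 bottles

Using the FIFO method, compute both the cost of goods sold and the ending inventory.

COGS = $17,926.15; ending inventory = $7,746.35

Sale 1 (197) [FIFO — oldest first]: 197 @ $23.65 = $4,659.05
Sale 2 (92) [FIFO — oldest first]: 83 @ $23.65 + 9 @ $22.70 = $2,167.25
Sale 3 (500) [FIFO — oldest first]: 31 @ $22.70 + 334 @ $21.85 + 135 @ $22.95 = $11,099.85
Total COGS = $4,659.05 + $2,167.25 + $11,099.85 = $17,926.15
Ending inventory: 54 @ $22.95 + 178 @ $17.50 + 179 @ $18.95 = $7,746.35
Check: goods available $25,672.50 = COGS $17,926.15 + ending $7,746.35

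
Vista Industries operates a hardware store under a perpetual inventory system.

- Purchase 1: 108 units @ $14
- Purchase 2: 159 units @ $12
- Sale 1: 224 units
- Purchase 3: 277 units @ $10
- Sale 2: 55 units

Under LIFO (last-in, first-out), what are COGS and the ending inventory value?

Sale 1 (224) [LIFO — newest first]: 159 @ $12 + 65 @ $14 = $2,818
Sale 2 (55) [LIFO — newest first]: 55 @ $10 = $550
Total COGS = $2,818 + $550 = $3,368
Ending inventory: 43 @ $14 + 222 @ $10 = $2,822
Check: goods available $6,190 = COGS $3,368 + ending $2,822

COGS = $3,368; ending inventory = $2,822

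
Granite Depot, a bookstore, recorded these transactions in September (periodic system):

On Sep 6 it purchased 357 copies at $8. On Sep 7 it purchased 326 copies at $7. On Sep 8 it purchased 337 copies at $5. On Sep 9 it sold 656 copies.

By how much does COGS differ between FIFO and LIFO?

FIFO COGS: 357 @ $8 + 299 @ $7 = $4,949
LIFO COGS: 337 @ $5 + 319 @ $7 = $3,918
Difference = |$4,949 − $3,918| = $1,031

$1,031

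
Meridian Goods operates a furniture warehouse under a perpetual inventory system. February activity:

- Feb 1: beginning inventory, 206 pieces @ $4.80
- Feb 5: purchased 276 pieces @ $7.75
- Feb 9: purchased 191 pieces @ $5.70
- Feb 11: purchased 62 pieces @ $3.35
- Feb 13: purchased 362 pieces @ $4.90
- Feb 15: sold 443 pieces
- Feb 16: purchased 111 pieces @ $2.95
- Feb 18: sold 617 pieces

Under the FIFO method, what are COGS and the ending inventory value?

Feb 15, 443 sold [FIFO — oldest first]: 206 @ $4.80 + 237 @ $7.75 = $2,825.55
Feb 18, 617 sold [FIFO — oldest first]: 39 @ $7.75 + 191 @ $5.70 + 62 @ $3.35 + 325 @ $4.90 = $3,191.15
Total COGS = $2,825.55 + $3,191.15 = $6,016.70
Ending inventory: 37 @ $4.90 + 111 @ $2.95 = $508.75

COGS = $6,016.70; ending inventory = $508.75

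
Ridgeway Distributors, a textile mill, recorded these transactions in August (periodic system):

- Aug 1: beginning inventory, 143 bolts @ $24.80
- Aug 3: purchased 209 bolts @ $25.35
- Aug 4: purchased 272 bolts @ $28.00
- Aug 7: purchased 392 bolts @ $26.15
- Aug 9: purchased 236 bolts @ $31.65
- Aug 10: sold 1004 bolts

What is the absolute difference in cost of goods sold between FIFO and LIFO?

$1,575.05

FIFO COGS: 143 @ $24.80 + 209 @ $25.35 + 272 @ $28.00 + 380 @ $26.15 = $26,397.55
LIFO COGS: 236 @ $31.65 + 392 @ $26.15 + 272 @ $28.00 + 104 @ $25.35 = $27,972.60
Difference = |$26,397.55 − $27,972.60| = $1,575.05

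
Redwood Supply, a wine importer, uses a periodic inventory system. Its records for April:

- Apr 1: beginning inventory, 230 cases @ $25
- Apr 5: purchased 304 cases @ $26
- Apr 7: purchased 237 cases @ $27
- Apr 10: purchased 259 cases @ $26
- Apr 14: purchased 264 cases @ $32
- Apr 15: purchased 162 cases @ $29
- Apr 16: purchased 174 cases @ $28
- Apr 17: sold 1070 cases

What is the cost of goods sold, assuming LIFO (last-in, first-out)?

COGS = $30,449

Apr 17, 1070 sold [LIFO — newest first]: 174 @ $28 + 162 @ $29 + 264 @ $32 + 259 @ $26 + 211 @ $27 = $30,449
Ending inventory: 230 @ $25 + 304 @ $26 + 26 @ $27 = $14,356
Check: goods available $44,805 = COGS $30,449 + ending $14,356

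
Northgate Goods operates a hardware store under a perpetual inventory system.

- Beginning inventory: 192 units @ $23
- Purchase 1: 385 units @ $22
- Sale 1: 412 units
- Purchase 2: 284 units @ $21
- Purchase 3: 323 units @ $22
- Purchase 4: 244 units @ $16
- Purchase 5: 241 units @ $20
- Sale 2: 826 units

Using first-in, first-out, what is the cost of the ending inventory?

Sale 1 (412) [FIFO — oldest first]: 192 @ $23 + 220 @ $22 = $9,256
Sale 2 (826) [FIFO — oldest first]: 165 @ $22 + 284 @ $21 + 323 @ $22 + 54 @ $16 = $17,564
Total COGS = $9,256 + $17,564 = $26,820
Ending inventory: 190 @ $16 + 241 @ $20 = $7,860

Ending inventory = $7,860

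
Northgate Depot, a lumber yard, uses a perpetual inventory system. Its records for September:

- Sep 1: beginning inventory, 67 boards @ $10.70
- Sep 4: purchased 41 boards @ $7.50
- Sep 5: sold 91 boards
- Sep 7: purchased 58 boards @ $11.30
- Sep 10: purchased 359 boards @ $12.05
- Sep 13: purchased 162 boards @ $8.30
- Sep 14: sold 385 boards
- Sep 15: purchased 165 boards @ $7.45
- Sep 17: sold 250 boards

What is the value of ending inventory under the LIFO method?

Ending inventory = $1,451.85

Sep 5, 91 sold [LIFO — newest first]: 41 @ $7.50 + 50 @ $10.70 = $842.50
Sep 14, 385 sold [LIFO — newest first]: 162 @ $8.30 + 223 @ $12.05 = $4,031.75
Sep 17, 250 sold [LIFO — newest first]: 165 @ $7.45 + 85 @ $12.05 = $2,253.50
Total COGS = $842.50 + $4,031.75 + $2,253.50 = $7,127.75
Ending inventory: 17 @ $10.70 + 58 @ $11.30 + 51 @ $12.05 = $1,451.85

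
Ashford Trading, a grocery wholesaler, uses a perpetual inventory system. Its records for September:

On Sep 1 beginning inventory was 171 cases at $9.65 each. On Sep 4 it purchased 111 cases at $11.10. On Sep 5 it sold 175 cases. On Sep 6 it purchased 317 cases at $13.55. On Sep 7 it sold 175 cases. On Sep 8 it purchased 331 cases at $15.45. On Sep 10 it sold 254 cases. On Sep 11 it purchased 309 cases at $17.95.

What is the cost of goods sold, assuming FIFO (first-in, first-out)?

Sep 5, 175 sold [FIFO — oldest first]: 171 @ $9.65 + 4 @ $11.10 = $1,694.55
Sep 7, 175 sold [FIFO — oldest first]: 107 @ $11.10 + 68 @ $13.55 = $2,109.10
Sep 10, 254 sold [FIFO — oldest first]: 249 @ $13.55 + 5 @ $15.45 = $3,451.20
Total COGS = $1,694.55 + $2,109.10 + $3,451.20 = $7,254.85
Ending inventory: 326 @ $15.45 + 309 @ $17.95 = $10,583.25

COGS = $7,254.85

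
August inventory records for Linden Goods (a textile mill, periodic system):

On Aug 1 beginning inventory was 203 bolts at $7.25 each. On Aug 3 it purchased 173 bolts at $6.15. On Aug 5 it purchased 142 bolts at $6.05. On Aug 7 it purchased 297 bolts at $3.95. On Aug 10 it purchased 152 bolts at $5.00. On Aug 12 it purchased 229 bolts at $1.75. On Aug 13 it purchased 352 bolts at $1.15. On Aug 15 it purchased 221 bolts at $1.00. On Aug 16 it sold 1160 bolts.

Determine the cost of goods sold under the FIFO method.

COGS = $5,665.70

Aug 16, 1160 sold [FIFO — oldest first]: 203 @ $7.25 + 173 @ $6.15 + 142 @ $6.05 + 297 @ $3.95 + 152 @ $5.00 + 193 @ $1.75 = $5,665.70
Ending inventory: 36 @ $1.75 + 352 @ $1.15 + 221 @ $1.00 = $688.80
Check: goods available $6,354.50 = COGS $5,665.70 + ending $688.80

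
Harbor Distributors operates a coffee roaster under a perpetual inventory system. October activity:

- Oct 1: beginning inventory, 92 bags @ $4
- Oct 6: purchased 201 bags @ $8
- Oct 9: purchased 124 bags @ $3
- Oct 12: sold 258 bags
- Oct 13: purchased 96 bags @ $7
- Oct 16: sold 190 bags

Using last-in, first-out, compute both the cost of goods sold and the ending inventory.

Oct 12, 258 sold [LIFO — newest first]: 124 @ $3 + 134 @ $8 = $1,444
Oct 16, 190 sold [LIFO — newest first]: 96 @ $7 + 67 @ $8 + 27 @ $4 = $1,316
Total COGS = $1,444 + $1,316 = $2,760
Ending inventory: 65 @ $4 = $260

COGS = $2,760; ending inventory = $260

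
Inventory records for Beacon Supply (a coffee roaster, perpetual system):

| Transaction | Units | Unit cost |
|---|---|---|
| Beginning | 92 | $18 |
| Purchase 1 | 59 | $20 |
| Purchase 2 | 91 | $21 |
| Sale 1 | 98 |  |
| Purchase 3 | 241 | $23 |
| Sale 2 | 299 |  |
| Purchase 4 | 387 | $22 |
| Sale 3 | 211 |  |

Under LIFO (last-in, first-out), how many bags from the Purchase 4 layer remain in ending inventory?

176

Sale 1 (98) [LIFO — newest first]: 91 @ $21 + 7 @ $20 = $2,051
Sale 2 (299) [LIFO — newest first]: 241 @ $23 + 52 @ $20 + 6 @ $18 = $6,691
Sale 3 (211) [LIFO — newest first]: 211 @ $22 = $4,642
Total COGS = $2,051 + $6,691 + $4,642 = $13,384
Ending inventory: 86 @ $18 + 176 @ $22 = $5,420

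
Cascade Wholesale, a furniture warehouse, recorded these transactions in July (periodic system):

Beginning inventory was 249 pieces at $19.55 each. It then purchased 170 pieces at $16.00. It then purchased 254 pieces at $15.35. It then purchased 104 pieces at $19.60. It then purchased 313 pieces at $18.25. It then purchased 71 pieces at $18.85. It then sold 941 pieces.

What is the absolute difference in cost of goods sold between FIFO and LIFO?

FIFO COGS: 249 @ $19.55 + 170 @ $16.00 + 254 @ $15.35 + 104 @ $19.60 + 164 @ $18.25 = $16,518.25
LIFO COGS: 71 @ $18.85 + 313 @ $18.25 + 104 @ $19.60 + 254 @ $15.35 + 170 @ $16.00 + 29 @ $19.55 = $16,274.85
Difference = |$16,518.25 − $16,274.85| = $243.40

$243.40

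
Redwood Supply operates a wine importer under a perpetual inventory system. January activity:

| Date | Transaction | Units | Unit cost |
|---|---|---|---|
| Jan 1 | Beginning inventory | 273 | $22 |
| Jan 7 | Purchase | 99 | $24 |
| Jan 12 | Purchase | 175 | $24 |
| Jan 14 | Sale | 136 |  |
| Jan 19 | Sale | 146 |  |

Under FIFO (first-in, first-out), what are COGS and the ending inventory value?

COGS = $6,222; ending inventory = $6,360

Jan 14, 136 sold [FIFO — oldest first]: 136 @ $22 = $2,992
Jan 19, 146 sold [FIFO — oldest first]: 137 @ $22 + 9 @ $24 = $3,230
Total COGS = $2,992 + $3,230 = $6,222
Ending inventory: 90 @ $24 + 175 @ $24 = $6,360
Check: goods available $12,582 = COGS $6,222 + ending $6,360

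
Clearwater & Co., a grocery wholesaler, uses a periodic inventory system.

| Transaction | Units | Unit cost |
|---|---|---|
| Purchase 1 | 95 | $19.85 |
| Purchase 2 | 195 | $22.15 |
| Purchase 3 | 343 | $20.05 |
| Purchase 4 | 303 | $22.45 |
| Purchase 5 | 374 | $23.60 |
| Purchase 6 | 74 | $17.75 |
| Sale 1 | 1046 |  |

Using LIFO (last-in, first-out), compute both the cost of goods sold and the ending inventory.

Sale 1 (1046) [LIFO — newest first]: 74 @ $17.75 + 374 @ $23.60 + 303 @ $22.45 + 295 @ $20.05 = $22,857.00
Ending inventory: 95 @ $19.85 + 195 @ $22.15 + 48 @ $20.05 = $7,167.40
Check: goods available $30,024.40 = COGS $22,857.00 + ending $7,167.40

COGS = $22,857.00; ending inventory = $7,167.40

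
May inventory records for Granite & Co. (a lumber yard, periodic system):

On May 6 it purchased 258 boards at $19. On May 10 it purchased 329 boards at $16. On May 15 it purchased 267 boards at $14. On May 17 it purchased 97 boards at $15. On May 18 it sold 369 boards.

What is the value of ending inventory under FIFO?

May 18, 369 sold [FIFO — oldest first]: 258 @ $19 + 111 @ $16 = $6,678
Ending inventory: 218 @ $16 + 267 @ $14 + 97 @ $15 = $8,681
Check: goods available $15,359 = COGS $6,678 + ending $8,681

Ending inventory = $8,681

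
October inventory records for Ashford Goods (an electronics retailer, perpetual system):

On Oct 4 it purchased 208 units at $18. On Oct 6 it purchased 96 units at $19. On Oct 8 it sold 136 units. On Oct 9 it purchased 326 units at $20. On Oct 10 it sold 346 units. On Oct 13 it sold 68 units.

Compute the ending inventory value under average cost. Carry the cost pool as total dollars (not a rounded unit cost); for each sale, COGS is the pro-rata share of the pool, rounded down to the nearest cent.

After Oct 4: 208 on hand, pool $3,744.00 (≈ $18.0000 each)
After Oct 6: 304 on hand, pool $5,568.00 (≈ $18.3158 each)
Oct 8, sell 136: 136/304 × $5,568.00 → $2,490.94
After Oct 9: 494 on hand, pool $9,597.06 (≈ $19.4272 each)
Oct 10, sell 346: 346/494 × $9,597.06 → $6,721.82
Oct 13, sell 68: 68/148 × $2,875.24 → $1,321.05
Total COGS = $2,490.94 + $6,721.82 + $1,321.05 = $10,533.81
Ending inventory (cost pool remaining) = $1,554.19

Ending inventory = $1,554.19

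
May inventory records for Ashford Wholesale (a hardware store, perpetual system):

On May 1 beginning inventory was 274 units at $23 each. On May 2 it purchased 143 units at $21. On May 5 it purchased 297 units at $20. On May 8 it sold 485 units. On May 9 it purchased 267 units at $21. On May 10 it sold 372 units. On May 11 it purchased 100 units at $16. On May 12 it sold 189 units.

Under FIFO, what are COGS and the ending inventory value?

COGS = $21,892; ending inventory = $560

May 8, 485 sold [FIFO — oldest first]: 274 @ $23 + 143 @ $21 + 68 @ $20 = $10,665
May 10, 372 sold [FIFO — oldest first]: 229 @ $20 + 143 @ $21 = $7,583
May 12, 189 sold [FIFO — oldest first]: 124 @ $21 + 65 @ $16 = $3,644
Total COGS = $10,665 + $7,583 + $3,644 = $21,892
Ending inventory: 35 @ $16 = $560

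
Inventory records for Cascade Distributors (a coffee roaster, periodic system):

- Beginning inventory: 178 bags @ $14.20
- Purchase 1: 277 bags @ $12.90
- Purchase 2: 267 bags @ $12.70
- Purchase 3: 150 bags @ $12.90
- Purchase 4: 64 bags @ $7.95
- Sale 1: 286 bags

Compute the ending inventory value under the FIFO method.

Sale 1 (286) [FIFO — oldest first]: 178 @ $14.20 + 108 @ $12.90 = $3,920.80
Ending inventory: 169 @ $12.90 + 267 @ $12.70 + 150 @ $12.90 + 64 @ $7.95 = $8,014.80
Check: goods available $11,935.60 = COGS $3,920.80 + ending $8,014.80

Ending inventory = $8,014.80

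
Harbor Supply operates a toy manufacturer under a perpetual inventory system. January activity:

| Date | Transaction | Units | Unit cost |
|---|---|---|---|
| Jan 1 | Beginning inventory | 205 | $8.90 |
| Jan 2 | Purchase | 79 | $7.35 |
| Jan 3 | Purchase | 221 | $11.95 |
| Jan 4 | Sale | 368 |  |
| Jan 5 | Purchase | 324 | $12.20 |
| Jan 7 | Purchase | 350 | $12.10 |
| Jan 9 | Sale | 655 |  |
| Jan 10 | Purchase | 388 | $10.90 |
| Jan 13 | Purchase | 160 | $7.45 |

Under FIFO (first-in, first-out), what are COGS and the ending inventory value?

Jan 4, 368 sold [FIFO — oldest first]: 205 @ $8.90 + 79 @ $7.35 + 84 @ $11.95 = $3,408.95
Jan 9, 655 sold [FIFO — oldest first]: 137 @ $11.95 + 324 @ $12.20 + 194 @ $12.10 = $7,937.35
Total COGS = $3,408.95 + $7,937.35 = $11,346.30
Ending inventory: 156 @ $12.10 + 388 @ $10.90 + 160 @ $7.45 = $7,308.80

COGS = $11,346.30; ending inventory = $7,308.80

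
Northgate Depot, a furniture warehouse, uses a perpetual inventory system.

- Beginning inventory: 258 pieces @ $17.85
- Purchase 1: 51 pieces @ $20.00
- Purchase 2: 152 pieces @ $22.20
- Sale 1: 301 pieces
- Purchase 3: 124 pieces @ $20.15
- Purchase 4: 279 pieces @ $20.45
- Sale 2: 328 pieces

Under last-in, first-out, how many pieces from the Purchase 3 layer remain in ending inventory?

Sale 1 (301) [LIFO — newest first]: 152 @ $22.20 + 51 @ $20.00 + 98 @ $17.85 = $6,143.70
Sale 2 (328) [LIFO — newest first]: 279 @ $20.45 + 49 @ $20.15 = $6,692.90
Total COGS = $6,143.70 + $6,692.90 = $12,836.60
Ending inventory: 160 @ $17.85 + 75 @ $20.15 = $4,367.25
Check: goods available $17,203.85 = COGS $12,836.60 + ending $4,367.25

75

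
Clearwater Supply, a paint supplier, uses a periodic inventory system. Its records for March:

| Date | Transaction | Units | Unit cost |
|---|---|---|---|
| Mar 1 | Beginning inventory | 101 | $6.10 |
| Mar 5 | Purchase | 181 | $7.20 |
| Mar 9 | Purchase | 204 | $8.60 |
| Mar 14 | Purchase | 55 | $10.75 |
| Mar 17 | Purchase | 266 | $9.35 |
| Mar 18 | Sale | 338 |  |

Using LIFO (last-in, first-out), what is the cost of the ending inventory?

Mar 18, 338 sold [LIFO — newest first]: 266 @ $9.35 + 55 @ $10.75 + 17 @ $8.60 = $3,224.55
Ending inventory: 101 @ $6.10 + 181 @ $7.20 + 187 @ $8.60 = $3,527.50

Ending inventory = $3,527.50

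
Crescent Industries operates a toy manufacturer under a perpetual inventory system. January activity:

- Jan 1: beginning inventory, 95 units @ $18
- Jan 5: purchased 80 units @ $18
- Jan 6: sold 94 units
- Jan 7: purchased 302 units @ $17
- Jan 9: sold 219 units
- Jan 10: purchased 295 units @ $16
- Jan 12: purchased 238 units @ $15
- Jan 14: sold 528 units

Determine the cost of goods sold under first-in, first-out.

COGS = $14,039

Jan 6, 94 sold [FIFO — oldest first]: 94 @ $18 = $1,692
Jan 9, 219 sold [FIFO — oldest first]: 1 @ $18 + 80 @ $18 + 138 @ $17 = $3,804
Jan 14, 528 sold [FIFO — oldest first]: 164 @ $17 + 295 @ $16 + 69 @ $15 = $8,543
Total COGS = $1,692 + $3,804 + $8,543 = $14,039
Ending inventory: 169 @ $15 = $2,535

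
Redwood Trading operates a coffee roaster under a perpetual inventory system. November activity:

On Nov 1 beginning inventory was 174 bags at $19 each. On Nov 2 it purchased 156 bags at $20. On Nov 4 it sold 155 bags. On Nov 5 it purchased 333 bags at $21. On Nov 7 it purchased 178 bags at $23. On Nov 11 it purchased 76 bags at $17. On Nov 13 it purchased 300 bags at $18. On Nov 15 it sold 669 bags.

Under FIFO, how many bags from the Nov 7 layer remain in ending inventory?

17

Nov 4, 155 sold [FIFO — oldest first]: 155 @ $19 = $2,945
Nov 15, 669 sold [FIFO — oldest first]: 19 @ $19 + 156 @ $20 + 333 @ $21 + 161 @ $23 = $14,177
Total COGS = $2,945 + $14,177 = $17,122
Ending inventory: 17 @ $23 + 76 @ $17 + 300 @ $18 = $7,083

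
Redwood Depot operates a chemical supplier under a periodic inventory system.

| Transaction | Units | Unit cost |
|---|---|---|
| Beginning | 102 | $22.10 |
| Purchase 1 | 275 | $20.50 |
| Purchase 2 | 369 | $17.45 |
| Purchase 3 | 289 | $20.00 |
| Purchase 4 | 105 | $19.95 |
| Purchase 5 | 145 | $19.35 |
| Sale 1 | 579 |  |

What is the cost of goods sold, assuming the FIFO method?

Sale 1 (579) [FIFO — oldest first]: 102 @ $22.10 + 275 @ $20.50 + 202 @ $17.45 = $11,416.60
Ending inventory: 167 @ $17.45 + 289 @ $20.00 + 105 @ $19.95 + 145 @ $19.35 = $13,594.65

COGS = $11,416.60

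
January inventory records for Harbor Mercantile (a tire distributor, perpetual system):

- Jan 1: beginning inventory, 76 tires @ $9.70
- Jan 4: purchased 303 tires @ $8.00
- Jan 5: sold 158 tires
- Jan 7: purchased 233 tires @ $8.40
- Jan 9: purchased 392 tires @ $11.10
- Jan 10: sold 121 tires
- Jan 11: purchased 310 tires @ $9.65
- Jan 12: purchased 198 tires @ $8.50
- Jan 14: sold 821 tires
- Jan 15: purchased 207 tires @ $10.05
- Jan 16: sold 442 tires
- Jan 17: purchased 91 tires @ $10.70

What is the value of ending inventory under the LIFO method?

Jan 5, 158 sold [LIFO — newest first]: 158 @ $8.00 = $1,264.00
Jan 10, 121 sold [LIFO — newest first]: 121 @ $11.10 = $1,343.10
Jan 14, 821 sold [LIFO — newest first]: 198 @ $8.50 + 310 @ $9.65 + 271 @ $11.10 + 42 @ $8.40 = $8,035.40
Jan 16, 442 sold [LIFO — newest first]: 207 @ $10.05 + 191 @ $8.40 + 44 @ $8.00 = $4,036.75
Total COGS = $1,264.00 + $1,343.10 + $8,035.40 + $4,036.75 = $14,679.25
Ending inventory: 76 @ $9.70 + 101 @ $8.00 + 91 @ $10.70 = $2,518.90

Ending inventory = $2,518.90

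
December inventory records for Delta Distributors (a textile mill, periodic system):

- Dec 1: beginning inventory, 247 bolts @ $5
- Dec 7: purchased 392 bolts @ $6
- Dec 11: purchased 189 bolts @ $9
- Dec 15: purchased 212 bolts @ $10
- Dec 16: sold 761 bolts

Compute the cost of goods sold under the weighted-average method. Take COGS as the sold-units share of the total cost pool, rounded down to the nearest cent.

COGS = $5,420.66

Dec 16, sell 761: 761/1040 × $7,408.00 → $5,420.66
Ending inventory (cost pool remaining) = $1,987.34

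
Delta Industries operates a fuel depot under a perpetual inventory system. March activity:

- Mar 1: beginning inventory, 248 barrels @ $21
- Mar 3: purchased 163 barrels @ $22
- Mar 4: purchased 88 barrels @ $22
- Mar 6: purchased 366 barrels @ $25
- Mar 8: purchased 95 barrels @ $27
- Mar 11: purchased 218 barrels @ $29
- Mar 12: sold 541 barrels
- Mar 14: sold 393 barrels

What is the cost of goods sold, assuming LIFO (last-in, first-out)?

COGS = $23,643

Mar 12, 541 sold [LIFO — newest first]: 218 @ $29 + 95 @ $27 + 228 @ $25 = $14,587
Mar 14, 393 sold [LIFO — newest first]: 138 @ $25 + 88 @ $22 + 163 @ $22 + 4 @ $21 = $9,056
Total COGS = $14,587 + $9,056 = $23,643
Ending inventory: 244 @ $21 = $5,124
Check: goods available $28,767 = COGS $23,643 + ending $5,124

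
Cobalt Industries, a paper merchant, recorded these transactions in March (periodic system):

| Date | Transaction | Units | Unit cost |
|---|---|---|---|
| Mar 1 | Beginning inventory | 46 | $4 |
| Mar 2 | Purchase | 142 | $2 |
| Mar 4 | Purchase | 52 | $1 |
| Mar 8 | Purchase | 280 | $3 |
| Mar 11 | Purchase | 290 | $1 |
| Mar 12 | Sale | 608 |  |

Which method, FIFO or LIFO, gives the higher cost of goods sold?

FIFO

FIFO COGS: 46 @ $4 + 142 @ $2 + 52 @ $1 + 280 @ $3 + 88 @ $1 = $1,448
LIFO COGS: 290 @ $1 + 280 @ $3 + 38 @ $1 = $1,168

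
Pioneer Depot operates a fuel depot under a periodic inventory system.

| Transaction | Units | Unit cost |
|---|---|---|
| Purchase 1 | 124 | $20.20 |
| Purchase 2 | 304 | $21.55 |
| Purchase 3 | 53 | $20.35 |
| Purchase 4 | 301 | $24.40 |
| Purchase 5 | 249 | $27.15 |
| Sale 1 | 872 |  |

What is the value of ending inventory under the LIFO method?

Sale 1 (872) [LIFO — newest first]: 249 @ $27.15 + 301 @ $24.40 + 53 @ $20.35 + 269 @ $21.55 = $20,980.25
Ending inventory: 124 @ $20.20 + 35 @ $21.55 = $3,259.05
Check: goods available $24,239.30 = COGS $20,980.25 + ending $3,259.05

Ending inventory = $3,259.05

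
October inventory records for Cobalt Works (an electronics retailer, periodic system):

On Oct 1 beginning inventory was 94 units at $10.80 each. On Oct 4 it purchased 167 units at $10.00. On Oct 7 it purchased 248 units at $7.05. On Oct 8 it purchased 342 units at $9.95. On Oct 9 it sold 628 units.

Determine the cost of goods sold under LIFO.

COGS = $5,531.30

Oct 9, 628 sold [LIFO — newest first]: 342 @ $9.95 + 248 @ $7.05 + 38 @ $10.00 = $5,531.30
Ending inventory: 94 @ $10.80 + 129 @ $10.00 = $2,305.20
Check: goods available $7,836.50 = COGS $5,531.30 + ending $2,305.20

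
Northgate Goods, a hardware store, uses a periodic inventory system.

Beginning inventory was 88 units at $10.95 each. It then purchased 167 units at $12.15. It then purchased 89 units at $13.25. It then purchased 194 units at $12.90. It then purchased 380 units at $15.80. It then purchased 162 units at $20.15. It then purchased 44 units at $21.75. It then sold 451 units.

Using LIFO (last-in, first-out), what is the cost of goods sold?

COGS = $8,092.30

Sale 1 (451) [LIFO — newest first]: 44 @ $21.75 + 162 @ $20.15 + 245 @ $15.80 = $8,092.30
Ending inventory: 88 @ $10.95 + 167 @ $12.15 + 89 @ $13.25 + 194 @ $12.90 + 135 @ $15.80 = $8,807.50
Check: goods available $16,899.80 = COGS $8,092.30 + ending $8,807.50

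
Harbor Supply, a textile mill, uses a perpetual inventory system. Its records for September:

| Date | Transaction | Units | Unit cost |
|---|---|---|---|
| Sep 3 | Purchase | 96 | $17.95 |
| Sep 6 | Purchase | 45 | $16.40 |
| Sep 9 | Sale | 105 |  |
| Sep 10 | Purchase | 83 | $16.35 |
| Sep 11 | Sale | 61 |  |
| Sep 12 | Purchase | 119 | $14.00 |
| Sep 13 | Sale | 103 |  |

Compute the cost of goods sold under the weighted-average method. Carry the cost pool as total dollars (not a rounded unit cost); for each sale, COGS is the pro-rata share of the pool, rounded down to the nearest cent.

COGS = $4,383.15

After Sep 3: 96 on hand, pool $1,723.20 (≈ $17.9500 each)
After Sep 6: 141 on hand, pool $2,461.20 (≈ $17.4553 each)
Sep 9, sell 105: 105/141 × $2,461.20 → $1,832.80
After Sep 10: 119 on hand, pool $1,985.45 (≈ $16.6845 each)
Sep 11, sell 61: 61/119 × $1,985.45 → $1,017.75
After Sep 12: 177 on hand, pool $2,633.70 (≈ $14.8797 each)
Sep 13, sell 103: 103/177 × $2,633.70 → $1,532.60
Total COGS = $1,832.80 + $1,017.75 + $1,532.60 = $4,383.15
Ending inventory (cost pool remaining) = $1,101.10
Check: goods available $5,484.25 = COGS $4,383.15 + ending $1,101.10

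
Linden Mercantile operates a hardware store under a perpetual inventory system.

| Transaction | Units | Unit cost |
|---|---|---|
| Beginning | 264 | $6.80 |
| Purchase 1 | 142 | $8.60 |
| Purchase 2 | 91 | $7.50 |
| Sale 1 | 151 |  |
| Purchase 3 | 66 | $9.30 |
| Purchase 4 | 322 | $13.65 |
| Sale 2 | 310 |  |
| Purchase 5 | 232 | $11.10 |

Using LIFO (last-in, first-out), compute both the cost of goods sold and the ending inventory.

COGS = $5,430.00; ending inventory = $5,853.20

Sale 1 (151) [LIFO — newest first]: 91 @ $7.50 + 60 @ $8.60 = $1,198.50
Sale 2 (310) [LIFO — newest first]: 310 @ $13.65 = $4,231.50
Total COGS = $1,198.50 + $4,231.50 = $5,430.00
Ending inventory: 264 @ $6.80 + 82 @ $8.60 + 66 @ $9.30 + 12 @ $13.65 + 232 @ $11.10 = $5,853.20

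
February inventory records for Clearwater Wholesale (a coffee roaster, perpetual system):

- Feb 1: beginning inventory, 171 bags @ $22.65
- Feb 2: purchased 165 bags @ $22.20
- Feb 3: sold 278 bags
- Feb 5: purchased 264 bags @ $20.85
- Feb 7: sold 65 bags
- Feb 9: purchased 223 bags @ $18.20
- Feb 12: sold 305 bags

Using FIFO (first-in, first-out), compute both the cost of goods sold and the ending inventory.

COGS = $13,914.15; ending inventory = $3,185.00

Feb 3, 278 sold [FIFO — oldest first]: 171 @ $22.65 + 107 @ $22.20 = $6,248.55
Feb 7, 65 sold [FIFO — oldest first]: 58 @ $22.20 + 7 @ $20.85 = $1,433.55
Feb 12, 305 sold [FIFO — oldest first]: 257 @ $20.85 + 48 @ $18.20 = $6,232.05
Total COGS = $6,248.55 + $1,433.55 + $6,232.05 = $13,914.15
Ending inventory: 175 @ $18.20 = $3,185.00
Check: goods available $17,099.15 = COGS $13,914.15 + ending $3,185.00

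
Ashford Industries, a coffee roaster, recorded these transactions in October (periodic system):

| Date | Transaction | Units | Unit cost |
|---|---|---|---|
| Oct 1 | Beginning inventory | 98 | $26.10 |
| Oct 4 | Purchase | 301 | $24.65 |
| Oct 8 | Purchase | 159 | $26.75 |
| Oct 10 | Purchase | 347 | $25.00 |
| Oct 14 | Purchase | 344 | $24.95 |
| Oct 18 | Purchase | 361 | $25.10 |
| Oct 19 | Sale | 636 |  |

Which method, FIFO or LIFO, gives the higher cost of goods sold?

FIFO COGS: 98 @ $26.10 + 301 @ $24.65 + 159 @ $26.75 + 78 @ $25.00 = $16,180.70
LIFO COGS: 361 @ $25.10 + 275 @ $24.95 = $15,922.35

FIFO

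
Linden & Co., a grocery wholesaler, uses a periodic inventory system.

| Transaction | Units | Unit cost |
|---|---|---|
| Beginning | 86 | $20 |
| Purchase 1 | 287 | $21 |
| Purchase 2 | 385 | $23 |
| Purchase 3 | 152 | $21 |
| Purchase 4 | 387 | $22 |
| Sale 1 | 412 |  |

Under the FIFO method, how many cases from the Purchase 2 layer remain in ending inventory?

Sale 1 (412) [FIFO — oldest first]: 86 @ $20 + 287 @ $21 + 39 @ $23 = $8,644
Ending inventory: 346 @ $23 + 152 @ $21 + 387 @ $22 = $19,664

346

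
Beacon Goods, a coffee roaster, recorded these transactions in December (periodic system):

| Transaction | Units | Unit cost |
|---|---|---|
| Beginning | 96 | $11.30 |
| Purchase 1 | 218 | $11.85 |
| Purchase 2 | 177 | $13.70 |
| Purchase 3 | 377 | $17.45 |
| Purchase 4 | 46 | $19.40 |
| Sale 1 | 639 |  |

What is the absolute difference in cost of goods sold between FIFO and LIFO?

$1,682.50

FIFO COGS: 96 @ $11.30 + 218 @ $11.85 + 177 @ $13.70 + 148 @ $17.45 = $8,675.60
LIFO COGS: 46 @ $19.40 + 377 @ $17.45 + 177 @ $13.70 + 39 @ $11.85 = $10,358.10
Difference = |$8,675.60 − $10,358.10| = $1,682.50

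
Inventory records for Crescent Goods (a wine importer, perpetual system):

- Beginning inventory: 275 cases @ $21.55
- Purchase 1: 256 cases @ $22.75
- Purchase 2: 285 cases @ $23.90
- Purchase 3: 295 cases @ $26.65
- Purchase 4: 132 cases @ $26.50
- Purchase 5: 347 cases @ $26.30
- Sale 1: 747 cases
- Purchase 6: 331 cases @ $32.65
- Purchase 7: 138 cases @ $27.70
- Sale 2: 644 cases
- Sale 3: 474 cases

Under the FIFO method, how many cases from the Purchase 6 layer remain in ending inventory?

56

Sale 1 (747) [FIFO — oldest first]: 275 @ $21.55 + 256 @ $22.75 + 216 @ $23.90 = $16,912.65
Sale 2 (644) [FIFO — oldest first]: 69 @ $23.90 + 295 @ $26.65 + 132 @ $26.50 + 148 @ $26.30 = $16,901.25
Sale 3 (474) [FIFO — oldest first]: 199 @ $26.30 + 275 @ $32.65 = $14,212.45
Total COGS = $16,912.65 + $16,901.25 + $14,212.45 = $48,026.35
Ending inventory: 56 @ $32.65 + 138 @ $27.70 = $5,651.00
Check: goods available $53,677.35 = COGS $48,026.35 + ending $5,651.00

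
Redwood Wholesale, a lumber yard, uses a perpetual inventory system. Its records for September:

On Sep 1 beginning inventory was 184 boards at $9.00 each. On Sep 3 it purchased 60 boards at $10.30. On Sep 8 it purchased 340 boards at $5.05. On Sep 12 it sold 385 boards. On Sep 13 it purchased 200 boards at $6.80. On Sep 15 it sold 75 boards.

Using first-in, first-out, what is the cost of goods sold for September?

COGS = $3,364.80

Sep 12, 385 sold [FIFO — oldest first]: 184 @ $9.00 + 60 @ $10.30 + 141 @ $5.05 = $2,986.05
Sep 15, 75 sold [FIFO — oldest first]: 75 @ $5.05 = $378.75
Total COGS = $2,986.05 + $378.75 = $3,364.80
Ending inventory: 124 @ $5.05 + 200 @ $6.80 = $1,986.20
Check: goods available $5,351.00 = COGS $3,364.80 + ending $1,986.20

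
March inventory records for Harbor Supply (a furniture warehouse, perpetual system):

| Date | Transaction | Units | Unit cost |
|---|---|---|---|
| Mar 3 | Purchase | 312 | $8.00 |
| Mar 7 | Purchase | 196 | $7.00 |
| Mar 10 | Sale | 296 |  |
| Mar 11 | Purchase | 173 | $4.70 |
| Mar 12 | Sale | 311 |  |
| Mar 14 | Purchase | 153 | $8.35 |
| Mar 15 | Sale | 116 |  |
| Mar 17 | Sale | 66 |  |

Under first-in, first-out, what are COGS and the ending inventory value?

COGS = $5,582.90; ending inventory = $375.75

Mar 10, 296 sold [FIFO — oldest first]: 296 @ $8.00 = $2,368.00
Mar 12, 311 sold [FIFO — oldest first]: 16 @ $8.00 + 196 @ $7.00 + 99 @ $4.70 = $1,965.30
Mar 15, 116 sold [FIFO — oldest first]: 74 @ $4.70 + 42 @ $8.35 = $698.50
Mar 17, 66 sold [FIFO — oldest first]: 66 @ $8.35 = $551.10
Total COGS = $2,368.00 + $1,965.30 + $698.50 + $551.10 = $5,582.90
Ending inventory: 45 @ $8.35 = $375.75
Check: goods available $5,958.65 = COGS $5,582.90 + ending $375.75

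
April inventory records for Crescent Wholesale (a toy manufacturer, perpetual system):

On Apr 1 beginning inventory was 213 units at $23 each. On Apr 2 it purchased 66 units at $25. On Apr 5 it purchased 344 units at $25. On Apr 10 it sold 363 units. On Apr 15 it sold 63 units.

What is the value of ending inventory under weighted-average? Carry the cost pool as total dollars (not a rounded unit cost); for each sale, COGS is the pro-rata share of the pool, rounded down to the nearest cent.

After Apr 1: 213 on hand, pool $4,899.00 (≈ $23.0000 each)
After Apr 2: 279 on hand, pool $6,549.00 (≈ $23.4731 each)
After Apr 5: 623 on hand, pool $15,149.00 (≈ $24.3162 each)
Apr 10, sell 363: 363/623 × $15,149.00 → $8,826.78
Apr 15, sell 63: 63/260 × $6,322.22 → $1,531.92
Total COGS = $8,826.78 + $1,531.92 = $10,358.70
Ending inventory (cost pool remaining) = $4,790.30

Ending inventory = $4,790.30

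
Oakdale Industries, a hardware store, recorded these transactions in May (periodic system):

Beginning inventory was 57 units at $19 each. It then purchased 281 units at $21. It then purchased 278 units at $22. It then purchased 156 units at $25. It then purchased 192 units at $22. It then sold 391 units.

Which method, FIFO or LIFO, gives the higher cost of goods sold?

LIFO

FIFO COGS: 57 @ $19 + 281 @ $21 + 53 @ $22 = $8,150
LIFO COGS: 192 @ $22 + 156 @ $25 + 43 @ $22 = $9,070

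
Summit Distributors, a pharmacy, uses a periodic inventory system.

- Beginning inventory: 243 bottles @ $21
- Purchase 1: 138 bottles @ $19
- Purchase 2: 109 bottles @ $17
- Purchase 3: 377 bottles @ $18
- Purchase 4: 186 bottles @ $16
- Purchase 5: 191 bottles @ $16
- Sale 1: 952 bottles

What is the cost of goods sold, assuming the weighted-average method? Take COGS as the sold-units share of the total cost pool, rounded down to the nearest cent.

COGS = $17,139.06

Sale 1, sell 952: 952/1244 × $22,396.00 → $17,139.06
Ending inventory (cost pool remaining) = $5,256.94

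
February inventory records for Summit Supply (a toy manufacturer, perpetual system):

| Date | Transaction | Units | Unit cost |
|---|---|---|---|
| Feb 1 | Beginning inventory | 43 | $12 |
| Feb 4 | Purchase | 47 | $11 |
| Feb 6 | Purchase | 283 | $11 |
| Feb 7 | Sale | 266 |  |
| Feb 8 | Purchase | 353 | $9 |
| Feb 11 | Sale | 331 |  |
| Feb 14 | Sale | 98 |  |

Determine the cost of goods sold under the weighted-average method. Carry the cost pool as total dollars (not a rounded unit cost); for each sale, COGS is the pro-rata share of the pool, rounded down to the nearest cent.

COGS = $7,028.74

After Feb 1: 43 on hand, pool $516.00 (≈ $12.0000 each)
After Feb 4: 90 on hand, pool $1,033.00 (≈ $11.4778 each)
After Feb 6: 373 on hand, pool $4,146.00 (≈ $11.1153 each)
Feb 7, sell 266: 266/373 × $4,146.00 → $2,956.66
After Feb 8: 460 on hand, pool $4,366.34 (≈ $9.4920 each)
Feb 11, sell 331: 331/460 × $4,366.34 → $3,141.86
Feb 14, sell 98: 98/129 × $1,224.48 → $930.22
Total COGS = $2,956.66 + $3,141.86 + $930.22 = $7,028.74
Ending inventory (cost pool remaining) = $294.26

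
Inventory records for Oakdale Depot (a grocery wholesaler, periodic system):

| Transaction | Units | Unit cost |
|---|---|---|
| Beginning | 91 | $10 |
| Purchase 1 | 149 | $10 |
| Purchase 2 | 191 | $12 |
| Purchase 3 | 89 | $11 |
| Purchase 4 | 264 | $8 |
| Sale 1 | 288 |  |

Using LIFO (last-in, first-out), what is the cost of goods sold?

Sale 1 (288) [LIFO — newest first]: 264 @ $8 + 24 @ $11 = $2,376
Ending inventory: 91 @ $10 + 149 @ $10 + 191 @ $12 + 65 @ $11 = $5,407
Check: goods available $7,783 = COGS $2,376 + ending $5,407

COGS = $2,376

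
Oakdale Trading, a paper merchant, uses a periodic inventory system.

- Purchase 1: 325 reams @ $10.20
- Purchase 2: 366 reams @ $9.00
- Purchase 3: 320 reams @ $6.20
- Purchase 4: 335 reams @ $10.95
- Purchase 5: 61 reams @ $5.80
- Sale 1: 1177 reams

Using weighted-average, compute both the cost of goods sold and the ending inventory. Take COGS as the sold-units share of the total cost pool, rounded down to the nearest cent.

Sale 1, sell 1177: 1177/1407 × $12,615.05 → $10,552.88
Ending inventory (cost pool remaining) = $2,062.17

COGS = $10,552.88; ending inventory = $2,062.17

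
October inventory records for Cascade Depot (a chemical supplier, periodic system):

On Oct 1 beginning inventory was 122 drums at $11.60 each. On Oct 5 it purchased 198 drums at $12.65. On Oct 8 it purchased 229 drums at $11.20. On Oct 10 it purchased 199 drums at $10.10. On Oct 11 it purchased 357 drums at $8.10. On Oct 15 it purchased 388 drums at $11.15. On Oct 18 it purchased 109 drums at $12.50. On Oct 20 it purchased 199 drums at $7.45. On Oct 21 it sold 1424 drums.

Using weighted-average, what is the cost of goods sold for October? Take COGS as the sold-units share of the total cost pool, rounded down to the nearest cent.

COGS = $14,672.93

Oct 21, sell 1424: 1424/1801 × $18,557.55 → $14,672.93
Ending inventory (cost pool remaining) = $3,884.62
Check: goods available $18,557.55 = COGS $14,672.93 + ending $3,884.62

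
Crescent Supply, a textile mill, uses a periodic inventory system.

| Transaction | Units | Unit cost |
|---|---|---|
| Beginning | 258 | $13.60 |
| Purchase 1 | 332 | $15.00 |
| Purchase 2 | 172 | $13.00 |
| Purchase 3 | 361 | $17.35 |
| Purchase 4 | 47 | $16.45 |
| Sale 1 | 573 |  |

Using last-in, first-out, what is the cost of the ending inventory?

Ending inventory = $8,579.80

Sale 1 (573) [LIFO — newest first]: 47 @ $16.45 + 361 @ $17.35 + 165 @ $13.00 = $9,181.50
Ending inventory: 258 @ $13.60 + 332 @ $15.00 + 7 @ $13.00 = $8,579.80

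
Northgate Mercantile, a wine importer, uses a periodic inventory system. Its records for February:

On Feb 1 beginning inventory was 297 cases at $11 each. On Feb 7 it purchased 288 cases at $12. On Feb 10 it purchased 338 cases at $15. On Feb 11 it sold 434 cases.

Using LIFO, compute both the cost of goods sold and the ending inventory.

COGS = $6,222; ending inventory = $5,571

Feb 11, 434 sold [LIFO — newest first]: 338 @ $15 + 96 @ $12 = $6,222
Ending inventory: 297 @ $11 + 192 @ $12 = $5,571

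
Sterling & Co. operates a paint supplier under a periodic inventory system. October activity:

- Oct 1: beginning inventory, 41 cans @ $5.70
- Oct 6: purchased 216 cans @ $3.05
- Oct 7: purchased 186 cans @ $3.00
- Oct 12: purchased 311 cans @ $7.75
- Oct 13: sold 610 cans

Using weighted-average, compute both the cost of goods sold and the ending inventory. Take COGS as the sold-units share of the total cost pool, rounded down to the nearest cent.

Oct 13, sell 610: 610/754 × $3,860.75 → $3,123.41
Ending inventory (cost pool remaining) = $737.34
Check: goods available $3,860.75 = COGS $3,123.41 + ending $737.34

COGS = $3,123.41; ending inventory = $737.34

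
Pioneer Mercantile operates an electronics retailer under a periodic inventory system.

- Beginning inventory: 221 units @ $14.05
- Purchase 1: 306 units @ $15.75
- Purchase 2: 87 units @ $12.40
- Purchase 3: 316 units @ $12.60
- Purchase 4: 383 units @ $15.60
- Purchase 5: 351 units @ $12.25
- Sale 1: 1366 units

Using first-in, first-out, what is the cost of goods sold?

Sale 1 (1366) [FIFO — oldest first]: 221 @ $14.05 + 306 @ $15.75 + 87 @ $12.40 + 316 @ $12.60 + 383 @ $15.60 + 53 @ $12.25 = $19,609.00
Ending inventory: 298 @ $12.25 = $3,650.50
Check: goods available $23,259.50 = COGS $19,609.00 + ending $3,650.50

COGS = $19,609.00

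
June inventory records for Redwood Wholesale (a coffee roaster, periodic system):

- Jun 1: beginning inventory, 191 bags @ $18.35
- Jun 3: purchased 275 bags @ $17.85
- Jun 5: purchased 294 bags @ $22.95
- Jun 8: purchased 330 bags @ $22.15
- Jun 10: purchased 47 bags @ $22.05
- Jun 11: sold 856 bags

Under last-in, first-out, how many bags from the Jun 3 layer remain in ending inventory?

Jun 11, 856 sold [LIFO — newest first]: 47 @ $22.05 + 330 @ $22.15 + 294 @ $22.95 + 185 @ $17.85 = $18,395.40
Ending inventory: 191 @ $18.35 + 90 @ $17.85 = $5,111.35

90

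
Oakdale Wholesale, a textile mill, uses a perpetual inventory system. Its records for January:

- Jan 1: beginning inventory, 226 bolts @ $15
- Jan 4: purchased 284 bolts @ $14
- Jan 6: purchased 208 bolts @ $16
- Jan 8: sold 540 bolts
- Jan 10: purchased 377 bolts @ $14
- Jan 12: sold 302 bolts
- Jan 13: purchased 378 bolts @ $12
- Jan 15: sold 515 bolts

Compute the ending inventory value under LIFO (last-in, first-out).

Jan 8, 540 sold [LIFO — newest first]: 208 @ $16 + 284 @ $14 + 48 @ $15 = $8,024
Jan 12, 302 sold [LIFO — newest first]: 302 @ $14 = $4,228
Jan 15, 515 sold [LIFO — newest first]: 378 @ $12 + 75 @ $14 + 62 @ $15 = $6,516
Total COGS = $8,024 + $4,228 + $6,516 = $18,768
Ending inventory: 116 @ $15 = $1,740

Ending inventory = $1,740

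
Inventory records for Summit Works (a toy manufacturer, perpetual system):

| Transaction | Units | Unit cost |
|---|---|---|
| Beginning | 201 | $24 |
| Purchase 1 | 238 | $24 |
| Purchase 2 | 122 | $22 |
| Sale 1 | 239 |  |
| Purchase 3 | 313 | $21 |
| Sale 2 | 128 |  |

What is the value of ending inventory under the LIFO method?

Ending inventory = $11,613

Sale 1 (239) [LIFO — newest first]: 122 @ $22 + 117 @ $24 = $5,492
Sale 2 (128) [LIFO — newest first]: 128 @ $21 = $2,688
Total COGS = $5,492 + $2,688 = $8,180
Ending inventory: 201 @ $24 + 121 @ $24 + 185 @ $21 = $11,613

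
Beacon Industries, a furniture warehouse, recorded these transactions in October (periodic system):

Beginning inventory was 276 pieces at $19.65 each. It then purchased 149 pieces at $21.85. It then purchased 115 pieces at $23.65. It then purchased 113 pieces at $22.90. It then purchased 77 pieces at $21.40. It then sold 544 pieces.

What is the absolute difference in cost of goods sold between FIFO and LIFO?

FIFO COGS: 276 @ $19.65 + 149 @ $21.85 + 115 @ $23.65 + 4 @ $22.90 = $11,490.40
LIFO COGS: 77 @ $21.40 + 113 @ $22.90 + 115 @ $23.65 + 149 @ $21.85 + 90 @ $19.65 = $11,979.40
Difference = |$11,490.40 − $11,979.40| = $489.00

$489.00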